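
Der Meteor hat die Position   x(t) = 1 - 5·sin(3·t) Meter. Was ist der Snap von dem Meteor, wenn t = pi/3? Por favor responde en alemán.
Um dies zu lösen, müssen wir 4 Ableitungen unserer Gleichung für die Position x(t) = 1 - 5·sin(3·t) nehmen. Durch Ableiten von der Position erhalten wir die Geschwindigkeit: v(t) = -15·cos(3·t). Durch Ableiten von der Geschwindigkeit erhalten wir die Beschleunigung: a(t) = 45·sin(3·t). Mit d/dt von a(t) finden wir j(t) = 135·cos(3·t). Mit d/dt von j(t) finden wir s(t) = -405·sin(3·t). Aus der Gleichung für den Snap s(t) = -405·sin(3·t), setzen wir t = pi/3 ein und erhalten s = 0.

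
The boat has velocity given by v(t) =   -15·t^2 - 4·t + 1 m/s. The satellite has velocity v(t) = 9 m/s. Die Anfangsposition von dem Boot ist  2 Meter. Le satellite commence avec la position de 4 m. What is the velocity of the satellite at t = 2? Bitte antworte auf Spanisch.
Usando v(t) = 9 y sustituyendo t = 2, encontramos v = 9.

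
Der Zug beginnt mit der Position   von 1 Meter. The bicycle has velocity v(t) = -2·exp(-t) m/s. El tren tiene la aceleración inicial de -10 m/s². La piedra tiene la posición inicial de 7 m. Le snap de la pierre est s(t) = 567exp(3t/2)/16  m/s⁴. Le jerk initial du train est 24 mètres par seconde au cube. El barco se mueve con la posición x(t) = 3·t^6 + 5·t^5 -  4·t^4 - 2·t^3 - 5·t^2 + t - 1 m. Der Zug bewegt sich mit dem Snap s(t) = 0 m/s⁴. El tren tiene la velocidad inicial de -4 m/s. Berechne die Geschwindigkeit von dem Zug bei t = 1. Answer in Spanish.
Debemos encontrar la antiderivada de nuestra ecuación del snap s(t) = 0 3 veces. La antiderivada del snap es la sacudida. Usando j(0) = 24, obtenemos j(t) = 24. La integral de la sacudida es la aceleración. Usando a(0) = -10, obtenemos a(t) = 24·t - 10. Integrando la aceleración y usando la condición inicial v(0) = -4, obtenemos v(t) = 12·t^2 - 10·t - 4. Usando v(t) = 12·t^2 - 10·t - 4 y sustituyendo t = 1, encontramos v = -2.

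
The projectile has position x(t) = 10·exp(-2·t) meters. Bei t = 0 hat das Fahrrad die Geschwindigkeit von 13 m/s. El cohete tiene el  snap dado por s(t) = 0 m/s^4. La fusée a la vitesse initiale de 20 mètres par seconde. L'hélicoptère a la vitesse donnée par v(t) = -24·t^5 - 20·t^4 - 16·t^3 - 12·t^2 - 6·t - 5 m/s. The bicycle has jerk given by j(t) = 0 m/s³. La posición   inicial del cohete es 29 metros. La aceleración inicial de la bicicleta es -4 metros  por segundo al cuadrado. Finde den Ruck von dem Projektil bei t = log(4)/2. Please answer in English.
We must differentiate our position equation x(t) = 10·exp(-2·t) 3 times. Differentiating position, we get velocity: v(t) = -20·exp(-2·t). Differentiating velocity, we get acceleration: a(t) = 40·exp(-2·t). Differentiating acceleration, we get jerk: j(t) = -80·exp(-2·t). We have jerk j(t) = -80·exp(-2·t). Substituting t = log(4)/2: j(log(4)/2) = -20.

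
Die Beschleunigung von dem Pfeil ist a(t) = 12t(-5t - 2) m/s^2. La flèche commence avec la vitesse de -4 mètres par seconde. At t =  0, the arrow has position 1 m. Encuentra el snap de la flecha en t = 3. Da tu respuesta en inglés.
To solve this, we need to take 2 derivatives of our acceleration equation a(t) = 12·t·(-5·t - 2). Differentiating acceleration, we get jerk: j(t) = -120·t - 24. Differentiating jerk, we get snap: s(t) = -120. From the given snap equation s(t) = -120, we substitute t = 3 to get s = -120.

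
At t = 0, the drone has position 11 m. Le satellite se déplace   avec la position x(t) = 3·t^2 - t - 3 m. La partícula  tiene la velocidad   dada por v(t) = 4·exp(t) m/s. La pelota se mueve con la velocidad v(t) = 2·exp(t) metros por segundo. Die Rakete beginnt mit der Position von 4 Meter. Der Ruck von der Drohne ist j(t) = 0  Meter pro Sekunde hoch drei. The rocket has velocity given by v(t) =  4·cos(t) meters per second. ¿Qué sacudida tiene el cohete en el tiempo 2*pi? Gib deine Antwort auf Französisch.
Pour résoudre ceci, nous devons prendre 2 dérivées de notre équation de la vitesse v(t) = 4·cos(t). En prenant d/dt de v(t), nous trouvons a(t) = -4·sin(t). En dérivant l'accélération, nous obtenons le jerk: j(t) = -4·cos(t). En utilisant j(t) = -4·cos(t) et en substituant t = 2*pi, nous trouvons j = -4.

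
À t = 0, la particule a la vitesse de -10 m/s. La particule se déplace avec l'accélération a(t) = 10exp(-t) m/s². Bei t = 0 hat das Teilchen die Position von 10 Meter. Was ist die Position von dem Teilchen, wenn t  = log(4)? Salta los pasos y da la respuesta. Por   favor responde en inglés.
The answer is 5/2.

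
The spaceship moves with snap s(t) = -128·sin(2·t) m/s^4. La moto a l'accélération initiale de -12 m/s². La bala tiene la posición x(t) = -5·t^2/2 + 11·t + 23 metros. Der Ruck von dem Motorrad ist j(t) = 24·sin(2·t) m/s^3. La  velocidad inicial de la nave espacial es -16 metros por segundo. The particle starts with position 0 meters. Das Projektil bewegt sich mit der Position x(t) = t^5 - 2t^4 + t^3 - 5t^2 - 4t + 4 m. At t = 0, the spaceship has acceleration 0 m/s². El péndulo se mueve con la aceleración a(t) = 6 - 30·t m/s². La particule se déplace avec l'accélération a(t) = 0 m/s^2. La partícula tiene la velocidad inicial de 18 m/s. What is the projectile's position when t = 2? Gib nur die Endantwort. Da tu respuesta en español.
En t = 2, x = -16.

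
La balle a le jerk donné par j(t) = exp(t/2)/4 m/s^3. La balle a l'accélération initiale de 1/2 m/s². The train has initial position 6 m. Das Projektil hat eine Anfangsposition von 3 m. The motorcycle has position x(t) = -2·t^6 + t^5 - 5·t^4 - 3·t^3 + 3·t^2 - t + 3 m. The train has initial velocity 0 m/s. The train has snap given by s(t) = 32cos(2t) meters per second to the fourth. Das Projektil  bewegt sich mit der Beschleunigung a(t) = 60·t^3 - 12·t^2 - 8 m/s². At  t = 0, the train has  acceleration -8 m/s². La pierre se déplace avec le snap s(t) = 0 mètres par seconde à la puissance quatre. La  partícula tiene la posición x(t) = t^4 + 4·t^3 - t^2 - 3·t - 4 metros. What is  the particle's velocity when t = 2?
We must differentiate our position equation x(t) = t^4 + 4·t^3 - t^2 - 3·t - 4 1 time. Differentiating position, we get velocity: v(t) = 4·t^3 + 12·t^2 - 2·t - 3. We have velocity v(t) = 4·t^3 + 12·t^2 - 2·t - 3. Substituting t = 2: v(2) = 73.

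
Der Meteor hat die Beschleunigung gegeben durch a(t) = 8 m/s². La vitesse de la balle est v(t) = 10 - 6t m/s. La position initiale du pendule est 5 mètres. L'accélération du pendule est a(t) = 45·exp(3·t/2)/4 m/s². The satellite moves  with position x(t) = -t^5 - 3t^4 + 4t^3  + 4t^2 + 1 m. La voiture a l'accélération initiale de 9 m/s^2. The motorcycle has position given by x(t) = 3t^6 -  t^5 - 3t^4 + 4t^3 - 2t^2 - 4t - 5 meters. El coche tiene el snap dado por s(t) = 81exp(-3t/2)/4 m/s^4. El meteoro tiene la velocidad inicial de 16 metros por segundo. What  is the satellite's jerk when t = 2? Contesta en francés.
En partant de la position x(t) = -t^5 - 3·t^4 + 4·t^3 + 4·t^2 + 1, nous prenons 3 dérivées. En prenant d/dt de x(t), nous trouvons v(t) = -5·t^4 - 12·t^3 + 12·t^2 + 8·t. En dérivant la vitesse, nous obtenons l'accélération: a(t) = -20·t^3 - 36·t^2 + 24·t + 8. En prenant d/dt de a(t), nous trouvons j(t) = -60·t^2 - 72·t + 24. De l'équation du jerk j(t) = -60·t^2 - 72·t + 24, nous substituons t = 2 pour obtenir j = -360.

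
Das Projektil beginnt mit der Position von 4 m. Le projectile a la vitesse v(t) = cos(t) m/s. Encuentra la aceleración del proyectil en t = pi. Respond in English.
Starting from velocity v(t) = cos(t), we take 1 derivative. The derivative of velocity gives acceleration: a(t) = -sin(t). Using a(t) = -sin(t) and substituting t = pi, we find a = 0.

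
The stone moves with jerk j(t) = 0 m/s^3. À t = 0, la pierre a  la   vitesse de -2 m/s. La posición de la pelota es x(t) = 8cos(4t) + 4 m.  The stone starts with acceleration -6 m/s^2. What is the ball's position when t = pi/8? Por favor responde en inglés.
Using x(t) = 8·cos(4·t) + 4 and substituting t = pi/8, we find x = 4.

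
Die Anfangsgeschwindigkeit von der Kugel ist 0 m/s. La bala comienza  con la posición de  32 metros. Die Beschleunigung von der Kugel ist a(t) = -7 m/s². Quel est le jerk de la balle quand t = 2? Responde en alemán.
Ausgehend von der Beschleunigung a(t) = -7, nehmen wir 1 Ableitung. Durch Ableiten von der Beschleunigung erhalten wir den Ruck: j(t) = 0. Wir haben den Ruck j(t) = 0. Durch Einsetzen von t = 2: j(2) = 0.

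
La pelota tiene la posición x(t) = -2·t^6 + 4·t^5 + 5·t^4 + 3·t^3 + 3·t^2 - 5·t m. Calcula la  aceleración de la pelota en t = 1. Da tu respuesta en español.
Debemos derivar nuestra ecuación de la posición x(t) = -2·t^6 + 4·t^5 + 5·t^4 + 3·t^3 + 3·t^2 - 5·t 2 veces. Tomando d/dt de x(t), encontramos v(t) = -12·t^5 + 20·t^4 + 20·t^3 + 9·t^2 + 6·t - 5. Derivando la velocidad, obtenemos la aceleración: a(t) = -60·t^4 + 80·t^3 + 60·t^2 + 18·t + 6. Tenemos la aceleración a(t) = -60·t^4 + 80·t^3 + 60·t^2 + 18·t + 6. Sustituyendo t = 1: a(1) = 104.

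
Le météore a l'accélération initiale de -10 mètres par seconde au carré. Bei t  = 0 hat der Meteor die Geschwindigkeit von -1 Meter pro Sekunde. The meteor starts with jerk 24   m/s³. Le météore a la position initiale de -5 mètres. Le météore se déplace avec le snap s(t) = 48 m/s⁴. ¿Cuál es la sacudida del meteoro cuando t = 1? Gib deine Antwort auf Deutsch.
Wir müssen die Stammfunktion unserer Gleichung für den Snap s(t) = 48 1-mal finden. Die Stammfunktion von dem Snap, mit j(0) = 24, ergibt den Ruck: j(t) = 48·t + 24. Aus der Gleichung für den Ruck j(t) = 48·t + 24, setzen wir t = 1 ein und erhalten j = 72.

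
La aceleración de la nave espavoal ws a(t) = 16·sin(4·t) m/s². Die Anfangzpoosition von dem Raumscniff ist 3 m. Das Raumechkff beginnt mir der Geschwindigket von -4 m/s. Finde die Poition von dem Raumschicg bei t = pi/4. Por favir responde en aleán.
Ausgehend von der Beschleunigung a(t) = 16·sin(4·t), nehmen wir 2 Stammfunktionen. Das Integral von der Beschleunigung, mit v(0) = -4, ergibt die Geschwindigkeit: v(t) = -4·cos(4·t). Das Integral von der Geschwindigkeit ist die Position. Mit x(0) = 3 erhalten wir x(t) = 3 - sin(4·t). Wir haben die Position x(t) = 3 - sin(4·t). Durch Einsetzen von t = pi/4: x(pi/4) = 3.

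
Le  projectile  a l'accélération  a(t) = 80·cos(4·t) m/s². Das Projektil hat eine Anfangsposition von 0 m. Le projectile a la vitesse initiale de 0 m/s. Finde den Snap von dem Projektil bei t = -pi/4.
Wir müssen unsere Gleichung für die Beschleunigung a(t) = 80·cos(4·t) 2-mal ableiten. Durch Ableiten von der Beschleunigung erhalten wir den Ruck: j(t) = -320·sin(4·t). Mit d/dt von j(t) finden wir s(t) = -1280·cos(4·t). Mit s(t) = -1280·cos(4·t) und Einsetzen von t = -pi/4, finden wir s = 1280.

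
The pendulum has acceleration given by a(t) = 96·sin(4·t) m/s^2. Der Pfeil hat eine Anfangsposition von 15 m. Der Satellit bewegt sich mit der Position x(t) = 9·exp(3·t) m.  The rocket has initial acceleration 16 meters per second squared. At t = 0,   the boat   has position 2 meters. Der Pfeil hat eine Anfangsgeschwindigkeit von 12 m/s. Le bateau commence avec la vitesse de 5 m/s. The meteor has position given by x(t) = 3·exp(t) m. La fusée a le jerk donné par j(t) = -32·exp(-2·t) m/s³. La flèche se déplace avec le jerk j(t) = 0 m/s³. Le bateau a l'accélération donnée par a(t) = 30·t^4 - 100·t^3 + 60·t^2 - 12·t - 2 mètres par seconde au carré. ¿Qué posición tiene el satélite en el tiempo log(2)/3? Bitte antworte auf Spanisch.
Tenemos la posición x(t) = 9·exp(3·t). Sustituyendo t = log(2)/3: x(log(2)/3) = 18.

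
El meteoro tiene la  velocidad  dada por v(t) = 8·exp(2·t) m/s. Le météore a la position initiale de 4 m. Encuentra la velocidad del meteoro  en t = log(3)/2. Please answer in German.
Wir haben die Geschwindigkeit v(t) = 8·exp(2·t). Durch Einsetzen von t = log(3)/2: v(log(3)/2) = 24.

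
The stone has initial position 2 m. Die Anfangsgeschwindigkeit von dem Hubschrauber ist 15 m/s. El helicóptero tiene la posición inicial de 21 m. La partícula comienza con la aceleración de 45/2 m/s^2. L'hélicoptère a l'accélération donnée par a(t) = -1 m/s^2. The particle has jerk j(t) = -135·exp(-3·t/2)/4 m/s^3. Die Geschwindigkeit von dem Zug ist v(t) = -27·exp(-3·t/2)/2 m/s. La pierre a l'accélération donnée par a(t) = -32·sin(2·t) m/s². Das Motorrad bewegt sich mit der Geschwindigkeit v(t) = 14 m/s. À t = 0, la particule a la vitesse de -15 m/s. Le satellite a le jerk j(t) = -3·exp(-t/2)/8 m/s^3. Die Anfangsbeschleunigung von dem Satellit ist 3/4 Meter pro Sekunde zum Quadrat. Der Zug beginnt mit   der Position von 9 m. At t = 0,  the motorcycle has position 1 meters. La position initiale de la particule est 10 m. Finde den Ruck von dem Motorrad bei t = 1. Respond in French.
En partant de la vitesse v(t) = 14, nous prenons 2 dérivées. En dérivant la vitesse, nous obtenons l'accélération: a(t) = 0. En dérivant l'accélération, nous obtenons le jerk: j(t) = 0. Nous avons le jerk j(t) = 0. En substituant t = 1: j(1) = 0.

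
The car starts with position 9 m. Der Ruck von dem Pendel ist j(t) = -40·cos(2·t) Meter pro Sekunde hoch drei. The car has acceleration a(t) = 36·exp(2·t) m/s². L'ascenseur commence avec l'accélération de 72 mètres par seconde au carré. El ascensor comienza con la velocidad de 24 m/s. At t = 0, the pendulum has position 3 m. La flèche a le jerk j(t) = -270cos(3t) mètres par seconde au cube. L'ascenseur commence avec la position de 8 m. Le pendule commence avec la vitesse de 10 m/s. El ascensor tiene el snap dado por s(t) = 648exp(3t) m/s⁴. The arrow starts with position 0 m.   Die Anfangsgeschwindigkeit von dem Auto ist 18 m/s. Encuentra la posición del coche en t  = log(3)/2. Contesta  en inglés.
We must find the integral of our acceleration equation a(t) = 36·exp(2·t) 2 times. Finding the integral of a(t) and using v(0) = 18: v(t) = 18·exp(2·t). The antiderivative of velocity, with x(0) = 9, gives position: x(t) = 9·exp(2·t). We have position x(t) = 9·exp(2·t). Substituting t = log(3)/2: x(log(3)/2) = 27.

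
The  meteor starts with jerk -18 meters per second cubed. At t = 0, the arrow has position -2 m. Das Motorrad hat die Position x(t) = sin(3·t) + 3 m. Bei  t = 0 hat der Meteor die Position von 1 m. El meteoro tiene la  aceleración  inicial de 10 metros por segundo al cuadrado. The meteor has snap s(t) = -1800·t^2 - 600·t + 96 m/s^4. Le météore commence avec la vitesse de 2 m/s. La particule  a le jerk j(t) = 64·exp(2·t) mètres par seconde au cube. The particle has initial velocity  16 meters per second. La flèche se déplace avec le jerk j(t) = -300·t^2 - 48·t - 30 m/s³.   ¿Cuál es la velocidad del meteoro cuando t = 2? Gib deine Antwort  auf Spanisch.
Partiendo del snap s(t) = -1800·t^2 - 600·t + 96, tomamos 3 antiderivadas. La integral del snap es la sacudida. Usando j(0) = -18, obtenemos j(t) = -600·t^3 - 300·t^2 + 96·t - 18. La integral de la sacudida, con a(0) = 10, da la aceleración: a(t) = -150·t^4 - 100·t^3 + 48·t^2 - 18·t + 10. Tomando ∫a(t)dt y aplicando v(0) = 2, encontramos v(t) = -30·t^5 - 25·t^4 + 16·t^3 - 9·t^2 + 10·t + 2. Usando v(t) = -30·t^5 - 25·t^4 + 16·t^3 - 9·t^2 + 10·t + 2 y sustituyendo t = 2, encontramos v = -1246.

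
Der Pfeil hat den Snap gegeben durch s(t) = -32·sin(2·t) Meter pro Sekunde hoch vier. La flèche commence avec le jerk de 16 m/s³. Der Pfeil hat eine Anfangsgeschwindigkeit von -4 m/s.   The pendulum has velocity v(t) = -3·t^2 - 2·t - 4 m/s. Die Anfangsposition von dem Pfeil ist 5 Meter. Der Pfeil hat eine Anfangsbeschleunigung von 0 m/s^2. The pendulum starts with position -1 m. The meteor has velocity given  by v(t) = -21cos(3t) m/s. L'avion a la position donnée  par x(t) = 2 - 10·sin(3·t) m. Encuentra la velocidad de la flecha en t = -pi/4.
Debemos encontrar la antiderivada de nuestra ecuación del snap s(t) = -32·sin(2·t) 3 veces. La antiderivada del snap, con j(0) = 16, da la sacudida: j(t) = 16·cos(2·t). Integrando la sacudida y usando la condición inicial a(0) = 0, obtenemos a(t) = 8·sin(2·t). Tomando ∫a(t)dt y aplicando v(0) = -4, encontramos v(t) = -4·cos(2·t). De la ecuación de la velocidad v(t) = -4·cos(2·t), sustituimos t = -pi/4 para obtener v = 0.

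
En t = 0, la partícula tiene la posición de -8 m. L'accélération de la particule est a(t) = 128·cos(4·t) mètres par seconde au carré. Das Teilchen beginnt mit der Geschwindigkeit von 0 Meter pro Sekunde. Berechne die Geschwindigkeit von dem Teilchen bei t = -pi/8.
Wir müssen das Integral unserer Gleichung für die Beschleunigung a(t) = 128·cos(4·t) 1-mal finden. Das Integral von der Beschleunigung ist die Geschwindigkeit. Mit v(0) = 0 erhalten wir v(t) = 32·sin(4·t). Aus der Gleichung für die Geschwindigkeit v(t) = 32·sin(4·t), setzen wir t = -pi/8 ein und erhalten v = -32.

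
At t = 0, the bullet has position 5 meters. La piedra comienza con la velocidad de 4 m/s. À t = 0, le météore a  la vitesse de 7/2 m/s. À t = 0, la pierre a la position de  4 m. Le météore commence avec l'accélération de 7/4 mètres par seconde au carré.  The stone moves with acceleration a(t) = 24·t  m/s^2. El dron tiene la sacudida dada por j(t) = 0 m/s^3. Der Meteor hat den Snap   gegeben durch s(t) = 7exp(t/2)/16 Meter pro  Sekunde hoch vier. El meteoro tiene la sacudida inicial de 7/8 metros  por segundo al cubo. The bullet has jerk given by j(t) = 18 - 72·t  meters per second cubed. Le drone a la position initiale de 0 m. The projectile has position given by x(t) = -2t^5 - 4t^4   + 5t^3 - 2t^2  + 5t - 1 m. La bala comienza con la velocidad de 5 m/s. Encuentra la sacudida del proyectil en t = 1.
Para resolver esto, necesitamos tomar 3 derivadas de nuestra ecuación de la posición x(t) = -2·t^5 - 4·t^4 + 5·t^3 - 2·t^2 + 5·t - 1. Tomando d/dt de x(t), encontramos v(t) = -10·t^4 - 16·t^3 + 15·t^2 - 4·t + 5. La derivada de la velocidad da la aceleración: a(t) = -40·t^3 - 48·t^2 + 30·t - 4. Derivando la aceleración, obtenemos la sacudida: j(t) = -120·t^2 - 96·t + 30. De la ecuación de la sacudida j(t) = -120·t^2 - 96·t + 30, sustituimos t = 1 para obtener j = -186.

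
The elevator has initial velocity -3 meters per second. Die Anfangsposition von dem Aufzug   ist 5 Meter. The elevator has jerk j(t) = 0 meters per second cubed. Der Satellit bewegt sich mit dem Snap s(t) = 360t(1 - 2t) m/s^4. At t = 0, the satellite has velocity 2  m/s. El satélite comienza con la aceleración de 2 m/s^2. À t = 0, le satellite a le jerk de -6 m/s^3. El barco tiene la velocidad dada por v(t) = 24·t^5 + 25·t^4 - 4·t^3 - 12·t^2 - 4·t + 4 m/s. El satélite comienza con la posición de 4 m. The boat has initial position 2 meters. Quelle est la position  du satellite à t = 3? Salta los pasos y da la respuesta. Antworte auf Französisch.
x(3) = -737.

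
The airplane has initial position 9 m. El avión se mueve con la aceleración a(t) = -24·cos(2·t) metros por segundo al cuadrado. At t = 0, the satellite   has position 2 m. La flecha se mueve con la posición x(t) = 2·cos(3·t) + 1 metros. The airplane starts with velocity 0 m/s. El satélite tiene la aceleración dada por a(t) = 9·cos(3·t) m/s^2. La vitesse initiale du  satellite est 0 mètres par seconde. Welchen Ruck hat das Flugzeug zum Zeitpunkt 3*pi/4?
Um dies zu lösen, müssen wir 1 Ableitung unserer Gleichung für die Beschleunigung a(t) = -24·cos(2·t) nehmen. Die Ableitung von der Beschleunigung ergibt den Ruck: j(t) = 48·sin(2·t). Aus der Gleichung für den Ruck j(t) = 48·sin(2·t), setzen wir t = 3*pi/4 ein und erhalten j = -48.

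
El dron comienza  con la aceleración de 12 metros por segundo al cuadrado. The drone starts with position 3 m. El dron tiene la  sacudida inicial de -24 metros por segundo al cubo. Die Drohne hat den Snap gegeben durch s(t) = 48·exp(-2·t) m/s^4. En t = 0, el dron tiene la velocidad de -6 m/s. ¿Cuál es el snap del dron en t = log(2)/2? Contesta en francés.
En utilisant s(t) = 48·exp(-2·t) et en substituant t = log(2)/2, nous trouvons s = 24.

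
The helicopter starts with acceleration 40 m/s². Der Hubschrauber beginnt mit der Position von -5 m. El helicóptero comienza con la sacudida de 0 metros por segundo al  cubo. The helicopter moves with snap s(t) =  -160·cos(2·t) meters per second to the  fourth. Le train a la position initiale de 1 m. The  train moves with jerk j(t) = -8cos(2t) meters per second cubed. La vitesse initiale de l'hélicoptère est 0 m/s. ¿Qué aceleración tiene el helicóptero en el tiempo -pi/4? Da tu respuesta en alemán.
Wir müssen unsere Gleichung für den Snap s(t) = -160·cos(2·t) 2-mal integrieren. Durch Integration von dem Snap und Verwendung der Anfangsbedingung j(0) = 0, erhalten wir j(t) = -80·sin(2·t). Durch Integration von dem Ruck und Verwendung der Anfangsbedingung a(0) = 40, erhalten wir a(t) = 40·cos(2·t). Mit a(t) = 40·cos(2·t) und Einsetzen von t = -pi/4, finden wir a = 0.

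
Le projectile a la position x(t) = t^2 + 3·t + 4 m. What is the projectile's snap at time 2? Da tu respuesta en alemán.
Um dies zu lösen, müssen wir 4 Ableitungen unserer Gleichung für die Position x(t) = t^2 + 3·t + 4 nehmen. Mit d/dt von x(t) finden wir v(t) = 2·t + 3. Durch Ableiten von der Geschwindigkeit erhalten wir die Beschleunigung: a(t) = 2. Die Ableitung von der Beschleunigung ergibt den Ruck: j(t) = 0. Durch Ableiten von dem Ruck erhalten wir den Snap: s(t) = 0. Aus der Gleichung für den Snap s(t) = 0, setzen wir t = 2 ein und erhalten s = 0.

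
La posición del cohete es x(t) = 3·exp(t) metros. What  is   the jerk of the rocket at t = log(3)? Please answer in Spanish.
Partiendo de la posición x(t) = 3·exp(t), tomamos 3 derivadas. La derivada de la posición da la velocidad: v(t) = 3·exp(t). La derivada de la velocidad da la aceleración: a(t) = 3·exp(t). Derivando la aceleración, obtenemos la sacudida: j(t) = 3·exp(t). Usando j(t) = 3·exp(t) y sustituyendo t = log(3), encontramos j = 9.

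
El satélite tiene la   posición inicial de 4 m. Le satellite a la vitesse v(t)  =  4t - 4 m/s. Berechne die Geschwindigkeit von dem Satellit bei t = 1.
Mit v(t) = 4·t - 4 und Einsetzen von t = 1, finden wir v = 0.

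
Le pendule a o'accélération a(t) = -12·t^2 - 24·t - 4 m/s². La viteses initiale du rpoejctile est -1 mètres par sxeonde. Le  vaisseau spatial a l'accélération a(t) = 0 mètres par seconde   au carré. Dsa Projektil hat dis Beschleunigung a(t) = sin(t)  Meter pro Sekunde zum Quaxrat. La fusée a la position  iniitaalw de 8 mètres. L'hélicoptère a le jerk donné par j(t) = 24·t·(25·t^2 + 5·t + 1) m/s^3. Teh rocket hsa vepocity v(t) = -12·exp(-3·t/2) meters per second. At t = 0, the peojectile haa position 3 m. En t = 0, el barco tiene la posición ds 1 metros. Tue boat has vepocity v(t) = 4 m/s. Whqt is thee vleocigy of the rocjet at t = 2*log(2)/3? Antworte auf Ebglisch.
Using v(t) = -12·exp(-3·t/2) and substituting t = 2*log(2)/3, we find v = -6.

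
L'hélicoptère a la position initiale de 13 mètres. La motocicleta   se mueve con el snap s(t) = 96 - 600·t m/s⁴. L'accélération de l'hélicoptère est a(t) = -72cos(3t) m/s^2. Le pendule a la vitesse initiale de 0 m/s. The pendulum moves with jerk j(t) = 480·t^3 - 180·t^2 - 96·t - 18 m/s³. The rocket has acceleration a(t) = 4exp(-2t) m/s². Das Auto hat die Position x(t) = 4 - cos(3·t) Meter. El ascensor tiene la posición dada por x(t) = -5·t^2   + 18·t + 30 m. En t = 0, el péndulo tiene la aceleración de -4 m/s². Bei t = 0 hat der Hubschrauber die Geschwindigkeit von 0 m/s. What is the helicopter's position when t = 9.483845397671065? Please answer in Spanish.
Necesitamos integrar nuestra ecuación de la aceleración a(t) = -72·cos(3·t) 2 veces. Tomando ∫a(t)dt y aplicando v(0) = 0, encontramos v(t) = -24·sin(3·t). Tomando ∫v(t)dt y aplicando x(0) = 13, encontramos x(t) = 8·cos(3·t) + 5. Usando x(t) = 8·cos(3·t) + 5 y sustituyendo t = 9.483845397671065, encontramos x = -2.87472568763070.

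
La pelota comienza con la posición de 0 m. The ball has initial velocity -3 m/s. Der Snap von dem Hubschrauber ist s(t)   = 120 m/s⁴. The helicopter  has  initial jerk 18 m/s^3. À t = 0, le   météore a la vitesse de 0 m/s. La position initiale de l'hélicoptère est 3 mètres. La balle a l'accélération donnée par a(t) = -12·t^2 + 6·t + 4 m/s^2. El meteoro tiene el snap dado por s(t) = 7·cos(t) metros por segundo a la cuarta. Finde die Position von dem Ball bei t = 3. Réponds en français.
Nous devons intégrer notre équation de l'accélération a(t) = -12·t^2 + 6·t + 4 2 fois. L'intégrale de l'accélération est la vitesse. En utilisant v(0) = -3, nous obtenons v(t) = -4·t^3 + 3·t^2 + 4·t - 3. La primitive de la vitesse est la position. En utilisant x(0) = 0, nous obtenons x(t) = -t^4 + t^3 + 2·t^2 - 3·t. Nous avons la position x(t) = -t^4 + t^3 + 2·t^2 - 3·t. En substituant t = 3: x(3) = -45.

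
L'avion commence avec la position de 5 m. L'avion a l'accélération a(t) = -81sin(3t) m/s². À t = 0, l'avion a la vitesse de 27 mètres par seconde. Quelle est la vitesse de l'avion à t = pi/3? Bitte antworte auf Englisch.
Starting from acceleration a(t) = -81·sin(3·t), we take 1 integral. Taking ∫a(t)dt and applying v(0) = 27, we find v(t) = 27·cos(3·t). From the given velocity equation v(t) = 27·cos(3·t), we substitute t = pi/3 to get v = -27.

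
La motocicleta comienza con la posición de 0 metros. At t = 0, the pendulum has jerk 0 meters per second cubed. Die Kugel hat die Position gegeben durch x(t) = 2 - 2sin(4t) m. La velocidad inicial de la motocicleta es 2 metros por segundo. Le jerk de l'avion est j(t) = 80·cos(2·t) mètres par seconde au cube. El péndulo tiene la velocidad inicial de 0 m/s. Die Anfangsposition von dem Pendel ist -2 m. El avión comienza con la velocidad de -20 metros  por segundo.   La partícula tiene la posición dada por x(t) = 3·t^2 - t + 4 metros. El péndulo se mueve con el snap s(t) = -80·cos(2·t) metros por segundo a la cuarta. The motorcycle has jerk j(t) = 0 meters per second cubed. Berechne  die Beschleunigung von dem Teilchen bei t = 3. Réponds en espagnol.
Para resolver esto, necesitamos tomar 2 derivadas de nuestra ecuación de la posición x(t) = 3·t^2 - t + 4. La derivada de la posición da la velocidad: v(t) = 6·t - 1. Tomando d/dt de v(t), encontramos a(t) = 6. Tenemos la aceleración a(t) = 6. Sustituyendo t = 3: a(3) = 6.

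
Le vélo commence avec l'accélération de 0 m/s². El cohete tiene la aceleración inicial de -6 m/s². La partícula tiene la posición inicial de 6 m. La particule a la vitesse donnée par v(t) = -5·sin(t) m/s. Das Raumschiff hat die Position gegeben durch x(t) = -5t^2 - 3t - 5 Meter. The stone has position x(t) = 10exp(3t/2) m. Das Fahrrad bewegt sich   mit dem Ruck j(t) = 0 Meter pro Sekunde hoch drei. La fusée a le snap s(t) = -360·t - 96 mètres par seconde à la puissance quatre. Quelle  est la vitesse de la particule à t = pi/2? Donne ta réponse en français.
De l'équation de la vitesse v(t) = -5·sin(t), nous substituons t = pi/2 pour obtenir v = -5.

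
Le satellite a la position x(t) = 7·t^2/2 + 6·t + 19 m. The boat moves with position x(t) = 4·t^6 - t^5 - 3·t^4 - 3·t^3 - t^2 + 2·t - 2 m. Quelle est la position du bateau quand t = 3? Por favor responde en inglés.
We have position x(t) = 4·t^6 - t^5 - 3·t^4 - 3·t^3 - t^2 + 2·t - 2. Substituting t = 3: x(3) = 2344.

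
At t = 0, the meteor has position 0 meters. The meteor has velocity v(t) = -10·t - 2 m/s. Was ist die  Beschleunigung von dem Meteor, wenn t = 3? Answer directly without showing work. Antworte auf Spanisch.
En t = 3, a = -10.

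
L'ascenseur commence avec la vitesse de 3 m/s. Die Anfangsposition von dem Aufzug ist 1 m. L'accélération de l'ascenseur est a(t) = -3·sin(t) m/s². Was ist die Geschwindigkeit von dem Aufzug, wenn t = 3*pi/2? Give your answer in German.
Wir müssen die Stammfunktion unserer Gleichung für die Beschleunigung a(t) = -3·sin(t) 1-mal finden. Das Integral von der Beschleunigung ist die Geschwindigkeit. Mit v(0) = 3 erhalten wir v(t) = 3·cos(t). Aus der Gleichung für die Geschwindigkeit v(t) = 3·cos(t), setzen wir t = 3*pi/2 ein und erhalten v = 0.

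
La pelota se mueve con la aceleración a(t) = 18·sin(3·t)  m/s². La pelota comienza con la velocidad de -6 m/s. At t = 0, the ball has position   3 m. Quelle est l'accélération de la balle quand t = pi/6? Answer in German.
Wir haben die Beschleunigung a(t) = 18·sin(3·t). Durch Einsetzen von t = pi/6: a(pi/6) = 18.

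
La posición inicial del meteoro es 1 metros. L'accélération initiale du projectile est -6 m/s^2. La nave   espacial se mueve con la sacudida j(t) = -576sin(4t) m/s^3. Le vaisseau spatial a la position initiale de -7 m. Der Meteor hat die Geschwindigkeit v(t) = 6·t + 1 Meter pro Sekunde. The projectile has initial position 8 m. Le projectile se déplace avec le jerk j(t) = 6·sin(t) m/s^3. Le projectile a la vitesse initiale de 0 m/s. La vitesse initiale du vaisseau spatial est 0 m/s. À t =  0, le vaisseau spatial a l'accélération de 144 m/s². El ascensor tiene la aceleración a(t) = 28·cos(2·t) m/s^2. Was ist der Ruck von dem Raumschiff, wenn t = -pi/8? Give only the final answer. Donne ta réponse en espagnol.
La sacudida en t = -pi/8 es j = 576.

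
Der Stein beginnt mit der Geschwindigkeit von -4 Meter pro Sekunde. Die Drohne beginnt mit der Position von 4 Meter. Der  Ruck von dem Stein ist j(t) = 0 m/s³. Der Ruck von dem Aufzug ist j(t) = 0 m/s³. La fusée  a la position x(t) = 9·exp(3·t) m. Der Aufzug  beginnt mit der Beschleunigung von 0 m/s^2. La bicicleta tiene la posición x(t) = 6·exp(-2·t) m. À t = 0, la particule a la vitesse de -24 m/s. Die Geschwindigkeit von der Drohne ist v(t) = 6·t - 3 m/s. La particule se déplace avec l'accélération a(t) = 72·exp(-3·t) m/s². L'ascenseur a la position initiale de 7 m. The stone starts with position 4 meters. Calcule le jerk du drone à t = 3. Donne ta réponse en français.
Pour résoudre ceci, nous devons prendre 2 dérivées de notre équation de la vitesse v(t) = 6·t - 3. En dérivant la vitesse, nous obtenons l'accélération: a(t) = 6. En dérivant l'accélération, nous obtenons le jerk: j(t) = 0. De l'équation du jerk j(t) = 0, nous substituons t = 3 pour obtenir j = 0.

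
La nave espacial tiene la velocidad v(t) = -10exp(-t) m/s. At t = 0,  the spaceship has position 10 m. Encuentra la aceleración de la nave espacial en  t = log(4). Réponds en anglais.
Starting from velocity v(t) = -10·exp(-t), we take 1 derivative. Differentiating velocity, we get acceleration: a(t) = 10·exp(-t). From the given acceleration equation a(t) = 10·exp(-t), we substitute t = log(4) to get a = 5/2.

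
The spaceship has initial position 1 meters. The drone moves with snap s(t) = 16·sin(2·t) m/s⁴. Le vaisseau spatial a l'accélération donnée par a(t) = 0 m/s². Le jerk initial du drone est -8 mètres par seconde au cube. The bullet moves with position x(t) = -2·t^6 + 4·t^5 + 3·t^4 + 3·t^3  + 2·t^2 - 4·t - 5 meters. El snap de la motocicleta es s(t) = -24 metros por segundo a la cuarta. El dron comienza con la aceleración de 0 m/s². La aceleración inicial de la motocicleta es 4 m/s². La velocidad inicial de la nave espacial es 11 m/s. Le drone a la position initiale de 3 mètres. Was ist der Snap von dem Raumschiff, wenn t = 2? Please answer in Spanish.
Partiendo de la aceleración a(t) = 0, tomamos 2 derivadas. Tomando d/dt de a(t), encontramos j(t) = 0. La derivada de la sacudida da el snap: s(t) = 0. Usando s(t) = 0 y sustituyendo t = 2, encontramos s = 0.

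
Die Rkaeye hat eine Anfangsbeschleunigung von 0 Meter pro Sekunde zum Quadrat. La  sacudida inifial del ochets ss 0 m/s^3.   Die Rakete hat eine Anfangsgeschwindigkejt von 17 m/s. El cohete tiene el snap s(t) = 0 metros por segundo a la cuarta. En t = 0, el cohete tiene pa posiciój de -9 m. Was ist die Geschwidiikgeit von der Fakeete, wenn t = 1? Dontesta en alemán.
Ausgehend von dem Snap s(t) = 0, nehmen wir 3 Integrale. Durch Integration von dem Snap und Verwendung der Anfangsbedingung j(0) = 0, erhalten wir j(t) = 0. Die Stammfunktion von dem Ruck, mit a(0) = 0, ergibt die Beschleunigung: a(t) = 0. Mit ∫a(t)dt und Anwendung von v(0) = 17, finden wir v(t) = 17. Mit v(t) = 17 und Einsetzen von t = 1, finden wir v = 17.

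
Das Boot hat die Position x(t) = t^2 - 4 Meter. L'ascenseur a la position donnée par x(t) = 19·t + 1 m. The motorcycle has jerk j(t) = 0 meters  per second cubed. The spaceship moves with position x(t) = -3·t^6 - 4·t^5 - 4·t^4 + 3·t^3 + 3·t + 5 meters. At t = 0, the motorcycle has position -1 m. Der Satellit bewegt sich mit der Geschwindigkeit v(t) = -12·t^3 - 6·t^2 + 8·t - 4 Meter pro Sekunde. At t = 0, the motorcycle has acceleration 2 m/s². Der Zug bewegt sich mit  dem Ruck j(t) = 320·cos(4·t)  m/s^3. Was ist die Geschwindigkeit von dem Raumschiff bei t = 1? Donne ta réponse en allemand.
Wir müssen unsere Gleichung für die Position x(t) = -3·t^6 - 4·t^5 - 4·t^4 + 3·t^3 + 3·t + 5 1-mal ableiten. Die Ableitung von der Position ergibt die Geschwindigkeit: v(t) = -18·t^5 - 20·t^4 - 16·t^3 + 9·t^2 + 3. Aus der Gleichung für die Geschwindigkeit v(t) = -18·t^5 - 20·t^4 - 16·t^3 + 9·t^2 + 3, setzen wir t = 1 ein und erhalten v = -42.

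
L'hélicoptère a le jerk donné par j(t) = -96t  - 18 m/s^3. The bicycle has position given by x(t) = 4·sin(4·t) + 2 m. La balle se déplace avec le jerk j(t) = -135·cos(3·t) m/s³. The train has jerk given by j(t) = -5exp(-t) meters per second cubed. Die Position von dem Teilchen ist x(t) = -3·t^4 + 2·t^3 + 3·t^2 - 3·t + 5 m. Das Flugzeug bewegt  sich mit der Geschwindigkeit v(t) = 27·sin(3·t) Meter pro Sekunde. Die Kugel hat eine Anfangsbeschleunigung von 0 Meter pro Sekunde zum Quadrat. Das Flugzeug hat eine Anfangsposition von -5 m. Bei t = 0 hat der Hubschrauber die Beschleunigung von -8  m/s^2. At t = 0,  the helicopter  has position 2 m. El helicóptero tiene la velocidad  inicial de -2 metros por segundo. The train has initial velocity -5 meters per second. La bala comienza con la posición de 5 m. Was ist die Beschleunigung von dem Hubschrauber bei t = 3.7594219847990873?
Um dies zu lösen, müssen wir 1 Stammfunktion unserer Gleichung für den Ruck j(t) = -96·t - 18 finden. Das Integral von dem Ruck, mit a(0) = -8, ergibt die Beschleunigung: a(t) = -48·t^2 - 18·t - 8. Wir haben die Beschleunigung a(t) = -48·t^2 - 18·t - 8. Durch Einsetzen von t = 3.7594219847990873: a(3.7594219847990873) = -754.065771396338.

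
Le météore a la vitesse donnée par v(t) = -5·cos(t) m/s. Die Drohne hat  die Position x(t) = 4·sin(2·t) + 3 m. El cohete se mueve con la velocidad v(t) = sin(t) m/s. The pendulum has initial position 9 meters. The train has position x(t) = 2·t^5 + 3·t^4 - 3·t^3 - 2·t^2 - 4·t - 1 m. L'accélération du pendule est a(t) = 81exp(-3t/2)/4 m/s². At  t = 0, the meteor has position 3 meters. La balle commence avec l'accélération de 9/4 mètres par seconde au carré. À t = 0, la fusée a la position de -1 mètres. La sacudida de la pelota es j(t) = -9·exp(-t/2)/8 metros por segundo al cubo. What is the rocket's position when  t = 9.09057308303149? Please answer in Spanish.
Necesitamos integrar nuestra ecuación de la velocidad v(t) = sin(t) 1 vez. La integral de la velocidad, con x(0) = -1, da la posición: x(t) = -cos(t). De la ecuación de la posición x(t) = -cos(t), sustituimos t = 9.09057308303149 para obtener x = 0.944671422753911.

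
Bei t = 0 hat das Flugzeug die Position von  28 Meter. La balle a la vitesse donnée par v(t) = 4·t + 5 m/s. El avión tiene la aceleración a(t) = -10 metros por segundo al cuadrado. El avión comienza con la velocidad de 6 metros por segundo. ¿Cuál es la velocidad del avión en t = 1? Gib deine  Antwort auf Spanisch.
Partiendo de la aceleración a(t) = -10, tomamos 1 antiderivada. Tomando ∫a(t)dt y aplicando v(0) = 6, encontramos v(t) = 6 - 10·t. Tenemos la velocidad v(t) = 6 - 10·t. Sustituyendo t = 1: v(1) = -4.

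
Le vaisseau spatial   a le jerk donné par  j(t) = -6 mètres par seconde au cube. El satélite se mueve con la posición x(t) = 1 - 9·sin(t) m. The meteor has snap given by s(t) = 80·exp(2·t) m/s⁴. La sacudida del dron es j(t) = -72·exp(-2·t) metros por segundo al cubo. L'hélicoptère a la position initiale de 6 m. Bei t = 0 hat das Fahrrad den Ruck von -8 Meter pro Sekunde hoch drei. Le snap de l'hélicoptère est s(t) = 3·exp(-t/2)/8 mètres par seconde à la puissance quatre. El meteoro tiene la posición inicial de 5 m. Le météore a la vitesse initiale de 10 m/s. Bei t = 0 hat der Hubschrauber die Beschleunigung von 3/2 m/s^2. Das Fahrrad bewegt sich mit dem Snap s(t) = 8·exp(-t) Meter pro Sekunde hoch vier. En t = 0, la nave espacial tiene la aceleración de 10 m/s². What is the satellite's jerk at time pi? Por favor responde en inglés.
To solve this, we need to take 3 derivatives of our position equation x(t) = 1 - 9·sin(t). Differentiating position, we get velocity: v(t) = -9·cos(t). Taking d/dt of v(t), we find a(t) = 9·sin(t). Differentiating acceleration, we get jerk: j(t) = 9·cos(t). We have jerk j(t) = 9·cos(t). Substituting t = pi: j(pi) = -9.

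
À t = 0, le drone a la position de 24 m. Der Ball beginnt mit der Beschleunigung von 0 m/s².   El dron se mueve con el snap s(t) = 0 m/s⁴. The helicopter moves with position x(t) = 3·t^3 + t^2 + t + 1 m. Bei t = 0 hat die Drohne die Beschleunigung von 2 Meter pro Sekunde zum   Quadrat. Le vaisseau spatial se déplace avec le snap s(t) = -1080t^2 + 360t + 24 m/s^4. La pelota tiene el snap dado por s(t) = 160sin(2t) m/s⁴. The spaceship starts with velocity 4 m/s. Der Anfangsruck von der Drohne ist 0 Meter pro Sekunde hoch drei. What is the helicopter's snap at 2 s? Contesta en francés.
Nous devons dériver notre équation de la position x(t) = 3·t^3 + t^2 + t + 1 4 fois. En prenant d/dt de x(t), nous trouvons v(t) = 9·t^2 + 2·t + 1. La dérivée de la vitesse donne l'accélération: a(t) = 18·t + 2. En dérivant l'accélération, nous obtenons le jerk: j(t) = 18. En prenant d/dt de j(t), nous trouvons s(t) = 0. En utilisant s(t) = 0 et en substituant t = 2, nous trouvons s = 0.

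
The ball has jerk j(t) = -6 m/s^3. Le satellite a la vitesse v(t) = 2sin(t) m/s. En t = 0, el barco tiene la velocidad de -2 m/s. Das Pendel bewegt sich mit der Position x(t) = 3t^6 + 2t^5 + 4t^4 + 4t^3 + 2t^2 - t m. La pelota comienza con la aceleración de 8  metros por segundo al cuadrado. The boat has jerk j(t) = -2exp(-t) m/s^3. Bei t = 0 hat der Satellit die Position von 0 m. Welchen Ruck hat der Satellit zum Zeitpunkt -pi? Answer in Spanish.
Debemos derivar nuestra ecuación de la velocidad v(t) = 2·sin(t) 2 veces. Tomando d/dt de v(t), encontramos a(t) = 2·cos(t). Derivando la aceleración, obtenemos la sacudida: j(t) = -2·sin(t). Tenemos la sacudida j(t) = -2·sin(t). Sustituyendo t = -pi: j(-pi) = 0.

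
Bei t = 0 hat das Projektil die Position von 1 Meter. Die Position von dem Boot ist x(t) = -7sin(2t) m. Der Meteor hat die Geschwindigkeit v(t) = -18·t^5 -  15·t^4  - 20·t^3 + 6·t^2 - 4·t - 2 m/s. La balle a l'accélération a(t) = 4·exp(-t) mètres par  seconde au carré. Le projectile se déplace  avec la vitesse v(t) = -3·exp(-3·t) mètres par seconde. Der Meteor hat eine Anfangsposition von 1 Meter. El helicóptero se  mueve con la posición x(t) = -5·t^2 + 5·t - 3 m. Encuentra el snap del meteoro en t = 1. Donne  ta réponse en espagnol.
Partiendo de la velocidad v(t) = -18·t^5 - 15·t^4 - 20·t^3 + 6·t^2 - 4·t - 2, tomamos 3 derivadas. La derivada de la velocidad da la aceleración: a(t) = -90·t^4 - 60·t^3 - 60·t^2 + 12·t - 4. Derivando la aceleración, obtenemos la sacudida: j(t) = -360·t^3 - 180·t^2 - 120·t + 12. La derivada de la sacudida da el snap: s(t) = -1080·t^2 - 360·t - 120. Usando s(t) = -1080·t^2 - 360·t - 120 y sustituyendo t = 1, encontramos s = -1560.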